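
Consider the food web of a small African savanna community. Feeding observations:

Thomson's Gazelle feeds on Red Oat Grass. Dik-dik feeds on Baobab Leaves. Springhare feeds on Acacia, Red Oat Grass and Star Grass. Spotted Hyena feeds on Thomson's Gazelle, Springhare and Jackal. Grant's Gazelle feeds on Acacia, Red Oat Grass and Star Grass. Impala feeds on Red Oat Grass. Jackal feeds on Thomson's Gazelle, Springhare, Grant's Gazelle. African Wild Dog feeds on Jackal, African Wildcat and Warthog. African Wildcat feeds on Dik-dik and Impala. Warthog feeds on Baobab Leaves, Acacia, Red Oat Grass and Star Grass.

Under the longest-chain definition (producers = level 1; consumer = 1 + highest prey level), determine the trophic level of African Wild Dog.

Red Oat Grass is a producer → level 1.
Impala eats Red Oat Grass → level 2.
African Wildcat eats Impala (level 2); other prey at levels: Dik-dik 2 → level 3.
African Wild Dog eats African Wildcat (level 3); other prey at levels: Warthog 2, Jackal 3 → level 4.

Trophic level 4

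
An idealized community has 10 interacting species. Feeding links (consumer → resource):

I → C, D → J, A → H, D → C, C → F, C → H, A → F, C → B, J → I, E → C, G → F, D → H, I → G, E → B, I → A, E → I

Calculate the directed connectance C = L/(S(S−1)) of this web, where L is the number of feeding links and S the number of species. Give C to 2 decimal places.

C = 0.18

The web has S = 10 species and L = 16 feeding links.
C = L / (S(S−1)) = 16 / 90 = 0.1778 ≈ 0.18.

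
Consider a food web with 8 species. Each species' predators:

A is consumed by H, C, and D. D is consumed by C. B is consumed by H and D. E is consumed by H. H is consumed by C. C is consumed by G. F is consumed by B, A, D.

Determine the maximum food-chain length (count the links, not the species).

One longest chain: F → B → H → C → G.
It has 5 species and 4 links.

4 links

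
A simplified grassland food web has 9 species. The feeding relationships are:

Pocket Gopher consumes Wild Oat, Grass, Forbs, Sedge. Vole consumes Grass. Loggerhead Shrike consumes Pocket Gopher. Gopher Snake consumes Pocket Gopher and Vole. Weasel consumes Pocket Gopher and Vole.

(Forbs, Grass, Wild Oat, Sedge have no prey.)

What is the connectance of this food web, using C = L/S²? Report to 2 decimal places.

C = 0.12

The web has S = 9 species and L = 10 feeding links.
C = L / S² = 10 / 81 = 0.1235 ≈ 0.12.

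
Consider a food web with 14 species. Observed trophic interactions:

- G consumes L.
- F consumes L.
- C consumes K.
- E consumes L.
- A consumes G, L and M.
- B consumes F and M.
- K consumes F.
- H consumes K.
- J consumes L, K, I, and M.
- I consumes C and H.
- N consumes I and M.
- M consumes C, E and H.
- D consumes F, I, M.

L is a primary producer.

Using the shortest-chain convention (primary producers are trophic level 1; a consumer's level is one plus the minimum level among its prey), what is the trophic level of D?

Trophic level 3

L is a producer → level 1.
F eats L → level 2.
D eats F → level 3.
No prey of D is below level 2, so 3 is the minimum.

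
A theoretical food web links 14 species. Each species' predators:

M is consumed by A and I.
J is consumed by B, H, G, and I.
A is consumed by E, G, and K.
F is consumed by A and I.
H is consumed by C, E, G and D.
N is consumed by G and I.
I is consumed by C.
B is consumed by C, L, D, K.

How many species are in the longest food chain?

3 species

One longest chain: J → H → G.
It has 3 species and 2 links.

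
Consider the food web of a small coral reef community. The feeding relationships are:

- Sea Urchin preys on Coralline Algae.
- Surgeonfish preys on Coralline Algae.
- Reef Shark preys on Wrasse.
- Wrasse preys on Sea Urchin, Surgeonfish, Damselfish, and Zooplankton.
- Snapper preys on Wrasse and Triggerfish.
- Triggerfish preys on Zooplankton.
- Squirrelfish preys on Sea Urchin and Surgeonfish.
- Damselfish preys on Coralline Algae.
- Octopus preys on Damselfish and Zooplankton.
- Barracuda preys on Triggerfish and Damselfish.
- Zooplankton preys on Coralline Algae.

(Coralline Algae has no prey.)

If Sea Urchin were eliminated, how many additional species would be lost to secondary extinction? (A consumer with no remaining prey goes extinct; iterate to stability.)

0

Remove Sea Urchin.
Every predator of it retains at least one other prey: Squirrelfish still has Surgeonfish; Wrasse still has Surgeonfish, Zooplankton, Damselfish.
No consumer loses all prey, so no secondary extinctions occur.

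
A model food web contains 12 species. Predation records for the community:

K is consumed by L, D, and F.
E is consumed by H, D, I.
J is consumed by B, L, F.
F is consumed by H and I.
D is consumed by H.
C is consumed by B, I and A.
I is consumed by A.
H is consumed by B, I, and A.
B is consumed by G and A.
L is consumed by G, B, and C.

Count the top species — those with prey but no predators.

Top species (has prey, but nothing eats it): G, A.
Count: 2.

2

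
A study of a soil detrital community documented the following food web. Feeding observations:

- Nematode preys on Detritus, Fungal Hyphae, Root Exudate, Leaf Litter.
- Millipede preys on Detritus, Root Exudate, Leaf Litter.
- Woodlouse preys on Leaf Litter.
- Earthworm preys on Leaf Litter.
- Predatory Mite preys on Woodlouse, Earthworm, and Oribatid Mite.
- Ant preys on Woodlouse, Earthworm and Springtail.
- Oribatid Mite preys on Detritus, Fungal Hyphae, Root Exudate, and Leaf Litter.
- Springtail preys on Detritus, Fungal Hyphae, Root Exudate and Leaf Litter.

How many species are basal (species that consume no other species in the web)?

4

Basal species (no prey listed): Leaf Litter, Fungal Hyphae, Root Exudate, Detritus.
Count: 4.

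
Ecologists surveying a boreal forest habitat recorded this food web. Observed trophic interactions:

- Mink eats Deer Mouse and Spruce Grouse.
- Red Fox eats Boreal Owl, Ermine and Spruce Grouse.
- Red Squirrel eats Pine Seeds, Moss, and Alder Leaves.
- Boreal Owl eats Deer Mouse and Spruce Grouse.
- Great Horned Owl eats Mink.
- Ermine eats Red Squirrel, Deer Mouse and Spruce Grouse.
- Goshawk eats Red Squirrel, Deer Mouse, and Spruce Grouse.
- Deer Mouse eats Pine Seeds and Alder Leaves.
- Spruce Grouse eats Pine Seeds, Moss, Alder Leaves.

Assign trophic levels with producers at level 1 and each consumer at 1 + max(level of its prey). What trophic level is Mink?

Pine Seeds is a producer → level 1.
Deer Mouse eats Pine Seeds (level 1); other prey at levels: Alder Leaves 1 → level 2.
Mink eats Deer Mouse (level 2); other prey at levels: Spruce Grouse 2 → level 3.

Trophic level 3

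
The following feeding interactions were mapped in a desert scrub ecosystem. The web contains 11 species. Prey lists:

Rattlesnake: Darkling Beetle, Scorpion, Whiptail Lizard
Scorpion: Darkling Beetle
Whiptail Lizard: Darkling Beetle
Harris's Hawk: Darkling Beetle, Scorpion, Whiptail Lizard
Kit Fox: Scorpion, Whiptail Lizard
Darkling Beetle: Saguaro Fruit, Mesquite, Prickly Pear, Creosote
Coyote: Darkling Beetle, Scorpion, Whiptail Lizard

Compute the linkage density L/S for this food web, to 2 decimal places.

There are L = 17 links among S = 11 species.
L/S = 17/11 = 1.5455 ≈ 1.55.

L/S = 1.55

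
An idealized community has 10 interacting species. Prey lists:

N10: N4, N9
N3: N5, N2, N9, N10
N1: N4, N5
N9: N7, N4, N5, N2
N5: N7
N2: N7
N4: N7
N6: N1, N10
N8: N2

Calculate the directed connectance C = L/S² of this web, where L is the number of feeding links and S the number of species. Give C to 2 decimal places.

The web has S = 10 species and L = 18 feeding links.
C = L / S² = 18 / 100 = 0.1800 ≈ 0.18.

C = 0.18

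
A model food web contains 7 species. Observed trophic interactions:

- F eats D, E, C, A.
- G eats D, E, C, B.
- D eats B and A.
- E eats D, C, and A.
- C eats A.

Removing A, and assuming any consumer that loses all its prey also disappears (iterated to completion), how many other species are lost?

Remove A.
Round 1: C (all prey gone) → extinct.
No further losses. Total secondary extinctions: 1.

1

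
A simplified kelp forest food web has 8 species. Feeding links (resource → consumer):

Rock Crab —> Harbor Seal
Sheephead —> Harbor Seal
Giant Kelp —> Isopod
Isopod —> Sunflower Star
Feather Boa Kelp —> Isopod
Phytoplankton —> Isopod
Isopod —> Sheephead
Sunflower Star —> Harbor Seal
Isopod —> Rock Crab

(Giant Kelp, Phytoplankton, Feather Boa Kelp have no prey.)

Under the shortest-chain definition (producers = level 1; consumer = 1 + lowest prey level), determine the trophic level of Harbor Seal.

Trophic level 4

Giant Kelp is a producer → level 1.
Isopod eats Giant Kelp → level 2.
Rock Crab eats Isopod → level 3.
Harbor Seal eats Rock Crab → level 4.
No prey of Harbor Seal is below level 3, so 4 is the minimum.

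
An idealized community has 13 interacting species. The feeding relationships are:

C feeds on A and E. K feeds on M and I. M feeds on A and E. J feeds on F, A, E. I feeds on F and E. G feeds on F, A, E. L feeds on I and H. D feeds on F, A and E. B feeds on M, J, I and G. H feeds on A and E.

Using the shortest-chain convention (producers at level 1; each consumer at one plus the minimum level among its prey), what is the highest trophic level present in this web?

Producers (level 1): E, F, A.
Following each consumer down to its lowest-level prey: E → I → K (levels 1 through 3).
All prey of K (I 2, M 2) are at level 2 or above, so K is at level 1 + 2 = 3.
Every consumer has at least one prey at level 2 or below, so none exceeds level 3.

3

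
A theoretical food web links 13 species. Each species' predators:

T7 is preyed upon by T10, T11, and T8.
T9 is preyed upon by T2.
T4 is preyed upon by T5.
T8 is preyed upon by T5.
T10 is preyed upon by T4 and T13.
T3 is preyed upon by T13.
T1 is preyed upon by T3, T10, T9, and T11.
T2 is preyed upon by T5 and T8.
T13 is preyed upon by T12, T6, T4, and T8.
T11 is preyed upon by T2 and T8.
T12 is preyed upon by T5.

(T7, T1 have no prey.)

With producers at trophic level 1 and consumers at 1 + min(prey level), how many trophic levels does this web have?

4

Producers (level 1): T7, T1.
Following each consumer down to its lowest-level prey: T1 → T3 → T13 → T6 (levels 1 through 4).
All prey of T6 (T13 3) are at level 3 or above, so T6 is at level 1 + 3 = 4.
Every consumer has at least one prey at level 3 or below, so none exceeds level 4.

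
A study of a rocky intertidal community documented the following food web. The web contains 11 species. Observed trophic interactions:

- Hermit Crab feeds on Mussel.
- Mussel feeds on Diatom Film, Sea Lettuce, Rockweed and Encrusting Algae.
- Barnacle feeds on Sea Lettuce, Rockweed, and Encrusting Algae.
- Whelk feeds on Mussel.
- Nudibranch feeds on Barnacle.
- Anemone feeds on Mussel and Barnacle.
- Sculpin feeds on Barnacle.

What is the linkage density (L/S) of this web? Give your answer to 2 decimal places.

L/S = 1.18

There are L = 13 links among S = 11 species.
L/S = 13/11 = 1.1818 ≈ 1.18.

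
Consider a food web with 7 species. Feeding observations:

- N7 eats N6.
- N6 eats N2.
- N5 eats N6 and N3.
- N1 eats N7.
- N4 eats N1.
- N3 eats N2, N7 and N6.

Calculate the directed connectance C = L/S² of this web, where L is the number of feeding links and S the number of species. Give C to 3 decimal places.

The web has S = 7 species and L = 9 feeding links.
C = L / S² = 9 / 49 = 0.1837 ≈ 0.184.

C = 0.184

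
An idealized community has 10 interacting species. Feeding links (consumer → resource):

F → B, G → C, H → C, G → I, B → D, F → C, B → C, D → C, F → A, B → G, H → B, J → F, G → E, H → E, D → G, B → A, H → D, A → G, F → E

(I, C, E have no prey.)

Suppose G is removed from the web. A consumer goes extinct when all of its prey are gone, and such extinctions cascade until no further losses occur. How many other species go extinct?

Remove G.
Round 1: A (all prey gone) → extinct.
No further losses. Total secondary extinctions: 1.

1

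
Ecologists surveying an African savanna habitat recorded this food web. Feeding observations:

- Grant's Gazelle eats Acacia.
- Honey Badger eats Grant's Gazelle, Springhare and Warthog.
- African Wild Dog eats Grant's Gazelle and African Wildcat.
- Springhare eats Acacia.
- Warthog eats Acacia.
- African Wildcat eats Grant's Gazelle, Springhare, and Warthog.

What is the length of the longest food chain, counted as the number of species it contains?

One longest chain: Acacia → Springhare → African Wildcat → African Wild Dog.
It has 4 species and 3 links.

4 species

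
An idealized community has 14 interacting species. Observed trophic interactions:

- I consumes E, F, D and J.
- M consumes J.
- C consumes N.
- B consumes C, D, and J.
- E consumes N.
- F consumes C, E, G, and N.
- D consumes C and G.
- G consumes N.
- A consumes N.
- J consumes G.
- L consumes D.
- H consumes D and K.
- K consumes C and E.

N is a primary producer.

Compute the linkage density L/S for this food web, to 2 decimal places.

L/S = 1.71

There are L = 24 links among S = 14 species.
L/S = 24/14 = 1.7143 ≈ 1.71.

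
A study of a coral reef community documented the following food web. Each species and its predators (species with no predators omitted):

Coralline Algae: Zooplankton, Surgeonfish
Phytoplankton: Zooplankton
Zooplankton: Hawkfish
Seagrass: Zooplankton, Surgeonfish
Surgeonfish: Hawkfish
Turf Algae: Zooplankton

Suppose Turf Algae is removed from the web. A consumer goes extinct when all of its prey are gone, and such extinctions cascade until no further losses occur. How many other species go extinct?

0

Remove Turf Algae.
Every predator of it retains at least one other prey: Zooplankton still has Coralline Algae, Seagrass, Phytoplankton.
No consumer loses all prey, so no secondary extinctions occur.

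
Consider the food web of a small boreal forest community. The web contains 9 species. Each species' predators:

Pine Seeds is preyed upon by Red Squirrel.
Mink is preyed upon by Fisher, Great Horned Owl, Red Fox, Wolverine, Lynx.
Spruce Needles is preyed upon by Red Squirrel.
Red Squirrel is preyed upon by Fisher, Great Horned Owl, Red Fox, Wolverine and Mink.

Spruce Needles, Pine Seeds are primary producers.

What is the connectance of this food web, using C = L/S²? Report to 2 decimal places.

C = 0.15

The web has S = 9 species and L = 12 feeding links.
C = L / S² = 12 / 81 = 0.1481 ≈ 0.15.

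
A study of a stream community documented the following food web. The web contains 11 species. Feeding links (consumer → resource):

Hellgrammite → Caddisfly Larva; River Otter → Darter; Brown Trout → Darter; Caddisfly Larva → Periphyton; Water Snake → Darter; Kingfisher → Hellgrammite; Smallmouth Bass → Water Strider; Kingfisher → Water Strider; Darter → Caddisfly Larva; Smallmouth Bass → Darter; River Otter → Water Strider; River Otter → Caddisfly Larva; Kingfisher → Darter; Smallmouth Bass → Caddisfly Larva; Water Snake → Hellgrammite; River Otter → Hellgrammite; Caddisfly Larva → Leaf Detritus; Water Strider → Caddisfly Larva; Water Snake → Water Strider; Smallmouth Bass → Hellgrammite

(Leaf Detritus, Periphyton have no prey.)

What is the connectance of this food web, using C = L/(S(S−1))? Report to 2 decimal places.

The web has S = 11 species and L = 20 feeding links.
C = L / (S(S−1)) = 20 / 110 = 0.1818 ≈ 0.18.

C = 0.18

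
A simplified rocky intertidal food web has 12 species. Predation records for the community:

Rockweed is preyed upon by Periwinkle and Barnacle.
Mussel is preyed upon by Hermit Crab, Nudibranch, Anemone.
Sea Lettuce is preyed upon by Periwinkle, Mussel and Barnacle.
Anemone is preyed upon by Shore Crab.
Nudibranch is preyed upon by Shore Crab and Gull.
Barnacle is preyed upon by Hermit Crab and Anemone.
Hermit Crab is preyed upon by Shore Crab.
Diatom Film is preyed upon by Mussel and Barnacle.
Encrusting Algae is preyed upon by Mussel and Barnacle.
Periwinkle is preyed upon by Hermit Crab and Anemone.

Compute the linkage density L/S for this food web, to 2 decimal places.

L/S = 1.67

There are L = 20 links among S = 12 species.
L/S = 20/12 = 1.6667 ≈ 1.67.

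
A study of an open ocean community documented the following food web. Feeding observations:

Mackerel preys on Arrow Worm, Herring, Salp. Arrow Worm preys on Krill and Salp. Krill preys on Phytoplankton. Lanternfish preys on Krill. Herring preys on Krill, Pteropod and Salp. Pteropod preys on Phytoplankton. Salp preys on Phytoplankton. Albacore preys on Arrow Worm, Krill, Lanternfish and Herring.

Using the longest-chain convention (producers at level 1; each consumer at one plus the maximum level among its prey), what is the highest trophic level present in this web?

Producers (level 1): Phytoplankton.
Phytoplankton → Krill → Arrow Worm → Mackerel gives Mackerel level 4.
No species has a prey at level 4, so no species reaches level 5.

4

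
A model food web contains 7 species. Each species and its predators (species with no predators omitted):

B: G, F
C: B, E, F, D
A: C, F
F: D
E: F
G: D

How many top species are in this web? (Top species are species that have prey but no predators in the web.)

Top species (has prey, but nothing eats it): D.
Count: 1.

1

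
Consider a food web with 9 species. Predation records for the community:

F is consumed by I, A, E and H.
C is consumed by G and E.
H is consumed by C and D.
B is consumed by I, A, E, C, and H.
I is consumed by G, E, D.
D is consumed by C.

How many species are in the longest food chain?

5 species

One longest chain: B → I → D → C → G.
It has 5 species and 4 links.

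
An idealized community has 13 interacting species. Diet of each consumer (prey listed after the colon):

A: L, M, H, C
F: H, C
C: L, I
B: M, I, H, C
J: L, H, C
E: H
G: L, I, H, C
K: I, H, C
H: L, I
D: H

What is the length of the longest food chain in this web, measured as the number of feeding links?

One longest chain: L → H → K.
It has 3 species and 2 links.

2 links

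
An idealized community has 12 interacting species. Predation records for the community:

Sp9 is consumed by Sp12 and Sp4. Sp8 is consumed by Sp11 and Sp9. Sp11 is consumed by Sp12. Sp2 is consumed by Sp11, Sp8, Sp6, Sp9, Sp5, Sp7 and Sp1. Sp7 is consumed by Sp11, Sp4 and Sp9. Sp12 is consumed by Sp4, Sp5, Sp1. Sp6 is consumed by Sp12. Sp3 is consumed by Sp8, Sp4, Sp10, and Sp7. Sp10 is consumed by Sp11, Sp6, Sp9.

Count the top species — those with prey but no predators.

Top species (has prey, but nothing eats it): Sp5, Sp4, Sp1.
Count: 3.

3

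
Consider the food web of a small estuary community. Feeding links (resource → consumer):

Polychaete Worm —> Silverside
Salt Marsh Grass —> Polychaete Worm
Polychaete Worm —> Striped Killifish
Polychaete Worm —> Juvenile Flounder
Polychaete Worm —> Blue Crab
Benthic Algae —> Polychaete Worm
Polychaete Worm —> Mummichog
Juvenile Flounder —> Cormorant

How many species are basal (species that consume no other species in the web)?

2

Basal species (no prey listed): Salt Marsh Grass, Benthic Algae.
Count: 2.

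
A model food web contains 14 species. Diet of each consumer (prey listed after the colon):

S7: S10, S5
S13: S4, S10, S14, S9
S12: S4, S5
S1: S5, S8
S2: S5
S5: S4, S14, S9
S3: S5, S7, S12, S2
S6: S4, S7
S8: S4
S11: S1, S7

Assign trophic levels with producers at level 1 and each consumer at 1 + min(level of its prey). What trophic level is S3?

S10 is a producer → level 1.
S7 eats S10 → level 2.
S3 eats S7 → level 3.
No prey of S3 is below level 2, so 3 is the minimum.

Trophic level 3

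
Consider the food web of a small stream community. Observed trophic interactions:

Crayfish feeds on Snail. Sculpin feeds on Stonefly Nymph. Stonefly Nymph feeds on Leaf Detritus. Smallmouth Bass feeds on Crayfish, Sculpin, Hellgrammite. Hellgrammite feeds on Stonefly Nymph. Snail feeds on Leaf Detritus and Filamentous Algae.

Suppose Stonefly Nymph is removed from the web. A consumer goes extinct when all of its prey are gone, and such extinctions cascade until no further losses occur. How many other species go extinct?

Remove Stonefly Nymph.
Round 1: Hellgrammite (all prey gone), Sculpin (all prey gone) → extinct.
No further losses. Total secondary extinctions: 2.

2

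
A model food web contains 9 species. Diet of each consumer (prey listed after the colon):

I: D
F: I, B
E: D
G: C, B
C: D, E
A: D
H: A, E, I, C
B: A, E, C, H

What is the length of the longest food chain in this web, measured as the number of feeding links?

5 links

One longest chain: D → E → C → H → B → G.
It has 6 species and 5 links.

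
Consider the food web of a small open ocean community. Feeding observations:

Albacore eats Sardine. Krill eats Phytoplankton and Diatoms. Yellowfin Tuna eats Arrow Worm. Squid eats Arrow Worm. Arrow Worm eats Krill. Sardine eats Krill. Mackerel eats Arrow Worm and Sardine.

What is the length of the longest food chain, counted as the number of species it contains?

One longest chain: Phytoplankton → Krill → Arrow Worm → Squid.
It has 4 species and 3 links.

4 species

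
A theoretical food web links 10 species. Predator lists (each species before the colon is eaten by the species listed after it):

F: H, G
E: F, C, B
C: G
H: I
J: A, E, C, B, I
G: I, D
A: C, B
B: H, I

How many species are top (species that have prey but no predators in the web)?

Top species (has prey, but nothing eats it): I, D.
Count: 2.

2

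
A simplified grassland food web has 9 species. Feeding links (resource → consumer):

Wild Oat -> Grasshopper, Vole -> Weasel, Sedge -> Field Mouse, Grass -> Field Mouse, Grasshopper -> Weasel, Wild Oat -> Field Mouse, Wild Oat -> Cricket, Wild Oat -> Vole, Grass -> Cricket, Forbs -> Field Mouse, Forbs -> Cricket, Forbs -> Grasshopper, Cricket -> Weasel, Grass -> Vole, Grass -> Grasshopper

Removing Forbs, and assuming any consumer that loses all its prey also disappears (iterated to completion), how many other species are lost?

0

Remove Forbs.
Every predator of it retains at least one other prey: Cricket still has Grass, Wild Oat; Grasshopper still has Grass, Wild Oat; Field Mouse still has Sedge, Grass, Wild Oat.
No consumer loses all prey, so no secondary extinctions occur.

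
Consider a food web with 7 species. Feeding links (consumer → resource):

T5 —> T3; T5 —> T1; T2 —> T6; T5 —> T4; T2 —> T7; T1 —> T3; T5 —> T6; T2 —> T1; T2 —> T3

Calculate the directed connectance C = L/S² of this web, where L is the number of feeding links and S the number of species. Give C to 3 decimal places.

C = 0.184

The web has S = 7 species and L = 9 feeding links.
C = L / S² = 9 / 49 = 0.1837 ≈ 0.184.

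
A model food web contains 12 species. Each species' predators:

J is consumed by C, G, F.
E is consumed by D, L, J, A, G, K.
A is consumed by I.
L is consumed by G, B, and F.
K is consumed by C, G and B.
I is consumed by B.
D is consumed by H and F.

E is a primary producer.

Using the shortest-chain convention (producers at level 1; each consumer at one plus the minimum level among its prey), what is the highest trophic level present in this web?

Producers (level 1): E.
Following each consumer down to its lowest-level prey: E → K → C (levels 1 through 3).
All prey of C (K 2, J 2) are at level 2 or above, so C is at level 1 + 2 = 3.
Every consumer has at least one prey at level 2 or below, so none exceeds level 3.

3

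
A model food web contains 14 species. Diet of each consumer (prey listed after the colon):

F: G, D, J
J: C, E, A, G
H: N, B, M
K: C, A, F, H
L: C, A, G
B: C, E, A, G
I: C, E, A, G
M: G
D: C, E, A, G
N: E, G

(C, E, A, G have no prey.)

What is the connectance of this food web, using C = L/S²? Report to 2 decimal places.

C = 0.16

The web has S = 14 species and L = 32 feeding links.
C = L / S² = 32 / 196 = 0.1633 ≈ 0.16.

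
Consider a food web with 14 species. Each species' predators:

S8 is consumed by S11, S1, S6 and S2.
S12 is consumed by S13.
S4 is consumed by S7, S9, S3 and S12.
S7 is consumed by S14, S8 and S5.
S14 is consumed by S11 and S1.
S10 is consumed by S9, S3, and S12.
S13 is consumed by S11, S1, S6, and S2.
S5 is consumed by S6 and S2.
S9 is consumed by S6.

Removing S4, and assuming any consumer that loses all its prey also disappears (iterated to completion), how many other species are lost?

4

Remove S4.
Round 1: S7 (all prey gone) → extinct.
Round 2: S14 (all prey gone), S8 (all prey gone), S5 (all prey gone) → extinct.
No further losses. Total secondary extinctions: 4.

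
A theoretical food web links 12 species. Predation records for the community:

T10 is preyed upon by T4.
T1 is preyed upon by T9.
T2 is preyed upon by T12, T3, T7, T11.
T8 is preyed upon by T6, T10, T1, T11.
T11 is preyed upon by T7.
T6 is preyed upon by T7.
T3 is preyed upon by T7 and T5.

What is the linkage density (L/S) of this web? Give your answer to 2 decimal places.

There are L = 14 links among S = 12 species.
L/S = 14/12 = 1.1667 ≈ 1.17.

L/S = 1.17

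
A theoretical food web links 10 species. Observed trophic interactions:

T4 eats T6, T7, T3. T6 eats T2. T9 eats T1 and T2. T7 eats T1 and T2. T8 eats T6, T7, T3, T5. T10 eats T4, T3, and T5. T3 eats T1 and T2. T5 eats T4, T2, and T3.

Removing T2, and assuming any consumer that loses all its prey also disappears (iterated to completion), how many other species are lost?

1

Remove T2.
Round 1: T6 (all prey gone) → extinct.
No further losses. Total secondary extinctions: 1.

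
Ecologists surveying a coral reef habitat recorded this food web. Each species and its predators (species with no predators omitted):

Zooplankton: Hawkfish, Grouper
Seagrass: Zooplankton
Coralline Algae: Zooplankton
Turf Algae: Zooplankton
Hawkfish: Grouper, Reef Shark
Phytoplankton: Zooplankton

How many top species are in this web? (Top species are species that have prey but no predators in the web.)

2

Top species (has prey, but nothing eats it): Grouper, Reef Shark.
Count: 2.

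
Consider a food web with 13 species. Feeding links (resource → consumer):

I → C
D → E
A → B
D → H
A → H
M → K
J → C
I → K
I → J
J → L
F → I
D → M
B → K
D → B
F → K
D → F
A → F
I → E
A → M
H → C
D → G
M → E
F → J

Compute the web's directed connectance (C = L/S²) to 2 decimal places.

C = 0.14

The web has S = 13 species and L = 23 feeding links.
C = L / S² = 23 / 169 = 0.1361 ≈ 0.14.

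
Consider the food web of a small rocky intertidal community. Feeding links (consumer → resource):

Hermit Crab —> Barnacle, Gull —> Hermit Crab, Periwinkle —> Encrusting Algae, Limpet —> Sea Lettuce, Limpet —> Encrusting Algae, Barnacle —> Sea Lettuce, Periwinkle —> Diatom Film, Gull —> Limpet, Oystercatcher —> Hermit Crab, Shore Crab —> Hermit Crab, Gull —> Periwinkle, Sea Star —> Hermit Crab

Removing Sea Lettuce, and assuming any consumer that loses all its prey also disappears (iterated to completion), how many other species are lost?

Remove Sea Lettuce.
Round 1: Barnacle (all prey gone) → extinct.
Round 2: Hermit Crab (all prey gone) → extinct.
Round 3: Shore Crab (all prey gone), Sea Star (all prey gone), Oystercatcher (all prey gone) → extinct.
No further losses. Total secondary extinctions: 5.

5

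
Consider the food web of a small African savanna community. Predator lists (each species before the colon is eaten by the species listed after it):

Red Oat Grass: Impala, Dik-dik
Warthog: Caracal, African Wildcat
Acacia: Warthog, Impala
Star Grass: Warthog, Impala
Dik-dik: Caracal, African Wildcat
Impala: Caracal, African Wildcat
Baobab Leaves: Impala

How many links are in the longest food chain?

2 links

One longest chain: Acacia → Warthog → Caracal.
It has 3 species and 2 links.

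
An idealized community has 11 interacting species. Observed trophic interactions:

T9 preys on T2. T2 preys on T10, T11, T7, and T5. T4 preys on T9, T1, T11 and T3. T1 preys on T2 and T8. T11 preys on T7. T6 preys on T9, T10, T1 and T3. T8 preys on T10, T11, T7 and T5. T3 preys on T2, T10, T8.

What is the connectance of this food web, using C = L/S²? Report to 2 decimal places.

The web has S = 11 species and L = 23 feeding links.
C = L / S² = 23 / 121 = 0.1901 ≈ 0.19.

C = 0.19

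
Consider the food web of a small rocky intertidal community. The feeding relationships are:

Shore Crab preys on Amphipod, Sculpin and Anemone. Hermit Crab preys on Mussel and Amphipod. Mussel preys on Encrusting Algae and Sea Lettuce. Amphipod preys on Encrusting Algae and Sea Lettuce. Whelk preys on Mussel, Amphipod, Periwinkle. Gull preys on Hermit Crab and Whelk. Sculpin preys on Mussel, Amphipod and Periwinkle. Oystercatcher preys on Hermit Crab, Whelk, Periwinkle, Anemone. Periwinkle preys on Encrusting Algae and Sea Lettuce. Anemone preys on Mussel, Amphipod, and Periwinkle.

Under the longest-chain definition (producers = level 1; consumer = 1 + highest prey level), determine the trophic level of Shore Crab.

Encrusting Algae is a producer → level 1.
Amphipod eats Encrusting Algae (level 1); other prey at levels: Sea Lettuce 1 → level 2.
Sculpin eats Amphipod (level 2); other prey at levels: Mussel 2, Periwinkle 2 → level 3.
Shore Crab eats Sculpin (level 3); other prey at levels: Amphipod 2, Anemone 3 → level 4.

Trophic level 4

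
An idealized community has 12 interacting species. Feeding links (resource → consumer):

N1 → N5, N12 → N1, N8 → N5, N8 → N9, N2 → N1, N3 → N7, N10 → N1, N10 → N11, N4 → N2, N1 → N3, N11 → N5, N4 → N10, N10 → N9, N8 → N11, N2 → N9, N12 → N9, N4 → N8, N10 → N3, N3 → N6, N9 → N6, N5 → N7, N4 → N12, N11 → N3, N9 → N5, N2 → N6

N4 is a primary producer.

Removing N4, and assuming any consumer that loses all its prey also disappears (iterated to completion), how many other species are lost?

Remove N4.
Round 1: N8 (all prey gone), N10 (all prey gone), N2 (all prey gone), N12 (all prey gone) → extinct.
Round 2: N11 (all prey gone), N1 (all prey gone), N9 (all prey gone) → extinct.
Round 3: N5 (all prey gone), N3 (all prey gone) → extinct.
Round 4: N6 (all prey gone), N7 (all prey gone) → extinct.
No further losses. Total secondary extinctions: 11.

11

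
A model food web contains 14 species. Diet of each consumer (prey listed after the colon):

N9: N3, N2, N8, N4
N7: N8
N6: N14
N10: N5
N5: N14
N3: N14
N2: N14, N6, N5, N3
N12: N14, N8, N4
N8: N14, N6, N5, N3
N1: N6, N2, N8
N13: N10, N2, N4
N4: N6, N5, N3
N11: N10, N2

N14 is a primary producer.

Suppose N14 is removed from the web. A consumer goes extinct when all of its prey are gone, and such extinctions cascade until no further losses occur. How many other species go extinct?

13

Remove N14.
Round 1: N6 (all prey gone), N5 (all prey gone), N3 (all prey gone) → extinct.
Round 2: N10 (all prey gone), N2 (all prey gone), N8 (all prey gone), N4 (all prey gone) → extinct.
Round 3: N7 (all prey gone), N12 (all prey gone), N11 (all prey gone), N1 (all prey gone), N9 (all prey gone), N13 (all prey gone) → extinct.
No further losses. Total secondary extinctions: 13.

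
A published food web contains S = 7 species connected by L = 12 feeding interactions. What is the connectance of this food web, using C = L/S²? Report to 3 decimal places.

C = 0.245

The web has S = 7 species and L = 12 feeding links.
C = L / S² = 12 / 49 = 0.2449 ≈ 0.245.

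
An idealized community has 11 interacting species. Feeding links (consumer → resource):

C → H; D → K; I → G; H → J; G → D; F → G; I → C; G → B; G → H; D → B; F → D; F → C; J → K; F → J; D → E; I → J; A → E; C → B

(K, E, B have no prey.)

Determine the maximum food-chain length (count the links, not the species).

4 links

One longest chain: K → J → H → C → F.
It has 5 species and 4 links.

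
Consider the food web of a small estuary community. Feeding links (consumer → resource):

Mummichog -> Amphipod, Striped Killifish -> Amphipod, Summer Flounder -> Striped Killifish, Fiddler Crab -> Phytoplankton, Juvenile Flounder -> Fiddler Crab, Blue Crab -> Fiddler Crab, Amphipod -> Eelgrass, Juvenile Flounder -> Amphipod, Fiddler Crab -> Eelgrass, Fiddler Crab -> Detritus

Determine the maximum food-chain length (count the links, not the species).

One longest chain: Eelgrass → Amphipod → Striped Killifish → Summer Flounder.
It has 4 species and 3 links.

3 links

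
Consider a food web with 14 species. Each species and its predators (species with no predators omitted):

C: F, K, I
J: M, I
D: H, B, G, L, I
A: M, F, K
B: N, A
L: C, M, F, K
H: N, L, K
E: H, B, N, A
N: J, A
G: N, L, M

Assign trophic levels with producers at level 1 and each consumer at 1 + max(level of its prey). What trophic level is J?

Trophic level 4

D is a producer → level 1.
H eats D (level 1); other prey at levels: E 1 → level 2.
N eats H (level 2); other prey at levels: E 1, B 2, G 2 → level 3.
J eats N → level 4.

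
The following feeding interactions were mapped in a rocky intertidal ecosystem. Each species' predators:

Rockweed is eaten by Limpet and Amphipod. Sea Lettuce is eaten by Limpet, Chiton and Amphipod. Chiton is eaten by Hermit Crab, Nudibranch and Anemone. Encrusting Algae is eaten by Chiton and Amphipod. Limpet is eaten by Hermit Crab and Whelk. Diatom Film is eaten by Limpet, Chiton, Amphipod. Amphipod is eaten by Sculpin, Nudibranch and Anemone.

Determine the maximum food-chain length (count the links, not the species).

One longest chain: Encrusting Algae → Amphipod → Anemone.
It has 3 species and 2 links.

2 links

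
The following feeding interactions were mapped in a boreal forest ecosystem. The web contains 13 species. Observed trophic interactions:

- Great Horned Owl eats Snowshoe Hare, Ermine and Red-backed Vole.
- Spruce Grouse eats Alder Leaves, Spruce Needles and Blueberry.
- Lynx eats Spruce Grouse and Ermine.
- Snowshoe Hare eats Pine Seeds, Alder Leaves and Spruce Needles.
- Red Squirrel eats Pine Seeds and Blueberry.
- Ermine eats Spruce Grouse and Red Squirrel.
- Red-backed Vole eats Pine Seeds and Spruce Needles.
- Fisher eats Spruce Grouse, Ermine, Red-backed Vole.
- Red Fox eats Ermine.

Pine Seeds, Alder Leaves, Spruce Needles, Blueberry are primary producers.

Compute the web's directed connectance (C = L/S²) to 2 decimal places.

C = 0.12

The web has S = 13 species and L = 21 feeding links.
C = L / S² = 21 / 169 = 0.1243 ≈ 0.12.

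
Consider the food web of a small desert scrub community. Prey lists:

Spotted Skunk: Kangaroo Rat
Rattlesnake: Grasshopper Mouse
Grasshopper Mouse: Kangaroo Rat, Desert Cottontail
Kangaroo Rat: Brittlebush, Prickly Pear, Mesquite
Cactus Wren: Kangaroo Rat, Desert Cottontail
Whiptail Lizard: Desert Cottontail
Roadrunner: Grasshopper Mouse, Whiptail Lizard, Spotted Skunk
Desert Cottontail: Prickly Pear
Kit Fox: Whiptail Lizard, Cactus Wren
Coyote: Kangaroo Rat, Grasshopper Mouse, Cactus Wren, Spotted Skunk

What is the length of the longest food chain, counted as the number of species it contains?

4 species

One longest chain: Prickly Pear → Desert Cottontail → Whiptail Lizard → Kit Fox.
It has 4 species and 3 links.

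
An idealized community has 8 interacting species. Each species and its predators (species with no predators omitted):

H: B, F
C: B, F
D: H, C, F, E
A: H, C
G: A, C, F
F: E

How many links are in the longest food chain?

One longest chain: G → A → H → F → E.
It has 5 species and 4 links.

4 links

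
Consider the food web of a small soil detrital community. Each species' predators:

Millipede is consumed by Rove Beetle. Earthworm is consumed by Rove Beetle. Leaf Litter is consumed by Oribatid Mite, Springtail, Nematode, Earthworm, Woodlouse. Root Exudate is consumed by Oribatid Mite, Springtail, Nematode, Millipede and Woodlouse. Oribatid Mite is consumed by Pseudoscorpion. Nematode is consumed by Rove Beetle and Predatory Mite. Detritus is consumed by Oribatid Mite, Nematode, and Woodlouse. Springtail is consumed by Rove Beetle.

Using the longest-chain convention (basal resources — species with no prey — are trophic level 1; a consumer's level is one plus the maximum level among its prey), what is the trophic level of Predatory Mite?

Trophic level 3

Detritus has no prey (basal) → level 1.
Nematode eats Detritus (level 1); other prey at levels: Leaf Litter 1, Root Exudate 1 → level 2.
Predatory Mite eats Nematode → level 3.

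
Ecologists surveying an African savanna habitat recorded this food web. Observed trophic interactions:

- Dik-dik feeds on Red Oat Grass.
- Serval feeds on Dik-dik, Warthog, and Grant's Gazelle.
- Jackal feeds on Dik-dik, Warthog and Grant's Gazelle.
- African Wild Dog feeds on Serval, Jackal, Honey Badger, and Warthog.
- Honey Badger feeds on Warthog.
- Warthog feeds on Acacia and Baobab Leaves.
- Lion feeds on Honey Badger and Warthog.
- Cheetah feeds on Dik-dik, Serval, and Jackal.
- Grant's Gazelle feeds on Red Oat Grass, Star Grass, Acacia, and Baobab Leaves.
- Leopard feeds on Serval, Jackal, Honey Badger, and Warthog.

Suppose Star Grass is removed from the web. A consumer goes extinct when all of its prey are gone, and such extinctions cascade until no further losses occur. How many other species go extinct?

0

Remove Star Grass.
Every predator of it retains at least one other prey: Grant's Gazelle still has Red Oat Grass, Acacia, Baobab Leaves.
No consumer loses all prey, so no secondary extinctions occur.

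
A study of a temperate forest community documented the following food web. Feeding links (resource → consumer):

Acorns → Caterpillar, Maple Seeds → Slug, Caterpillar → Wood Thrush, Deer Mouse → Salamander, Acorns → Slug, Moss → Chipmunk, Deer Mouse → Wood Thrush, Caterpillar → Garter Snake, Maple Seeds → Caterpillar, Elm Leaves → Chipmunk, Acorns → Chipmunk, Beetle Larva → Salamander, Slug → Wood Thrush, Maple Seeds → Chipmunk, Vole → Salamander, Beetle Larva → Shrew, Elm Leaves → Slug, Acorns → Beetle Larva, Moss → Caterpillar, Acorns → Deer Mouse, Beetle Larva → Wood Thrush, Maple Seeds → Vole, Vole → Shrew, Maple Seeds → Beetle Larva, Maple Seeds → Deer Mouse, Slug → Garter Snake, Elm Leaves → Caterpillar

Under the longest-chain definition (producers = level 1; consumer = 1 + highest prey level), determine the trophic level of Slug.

Trophic level 2

Elm Leaves is a producer → level 1.
Slug eats Elm Leaves (level 1); other prey at levels: Acorns 1, Maple Seeds 1 → level 2.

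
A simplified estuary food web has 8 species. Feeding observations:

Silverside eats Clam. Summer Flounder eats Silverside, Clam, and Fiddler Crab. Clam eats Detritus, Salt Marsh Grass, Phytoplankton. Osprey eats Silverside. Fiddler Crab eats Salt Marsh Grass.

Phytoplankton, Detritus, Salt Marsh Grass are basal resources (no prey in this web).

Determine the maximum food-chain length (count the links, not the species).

One longest chain: Phytoplankton → Clam → Silverside → Summer Flounder.
It has 4 species and 3 links.

3 links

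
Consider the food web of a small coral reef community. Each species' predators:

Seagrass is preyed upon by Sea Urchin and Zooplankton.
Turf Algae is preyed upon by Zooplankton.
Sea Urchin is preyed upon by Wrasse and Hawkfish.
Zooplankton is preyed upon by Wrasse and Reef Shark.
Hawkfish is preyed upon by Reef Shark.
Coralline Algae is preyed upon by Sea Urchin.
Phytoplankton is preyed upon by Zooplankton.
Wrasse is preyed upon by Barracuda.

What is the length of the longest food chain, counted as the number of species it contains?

One longest chain: Coralline Algae → Sea Urchin → Hawkfish → Reef Shark.
It has 4 species and 3 links.

4 species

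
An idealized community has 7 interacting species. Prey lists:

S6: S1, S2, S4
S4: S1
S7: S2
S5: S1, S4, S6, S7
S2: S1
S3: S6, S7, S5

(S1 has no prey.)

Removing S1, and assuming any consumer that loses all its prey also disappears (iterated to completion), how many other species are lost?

Remove S1.
Round 1: S2 (all prey gone), S4 (all prey gone) → extinct.
Round 2: S6 (all prey gone), S7 (all prey gone) → extinct.
Round 3: S5 (all prey gone) → extinct.
Round 4: S3 (all prey gone) → extinct.
No further losses. Total secondary extinctions: 6.

6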